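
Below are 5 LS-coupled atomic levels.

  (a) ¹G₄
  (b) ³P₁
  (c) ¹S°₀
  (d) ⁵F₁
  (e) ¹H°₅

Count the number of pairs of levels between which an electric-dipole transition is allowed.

(a)–(b): forbidden (parity, ΔS, ΔL, ΔJ).
(a)–(c): forbidden (ΔL, ΔJ).
(a)–(d): forbidden (parity, ΔS, ΔJ).
(a)–(e): allowed.
(b)–(c): forbidden (ΔS).
(b)–(d): forbidden (parity, ΔS, ΔL).
(b)–(e): forbidden (ΔS, ΔL, ΔJ).
(c)–(d): forbidden (ΔS, ΔL).
(c)–(e): forbidden (parity, ΔL, ΔJ).
(d)–(e): forbidden (ΔS, ΔL, ΔJ).
Allowed pairs: 1 of 10.

1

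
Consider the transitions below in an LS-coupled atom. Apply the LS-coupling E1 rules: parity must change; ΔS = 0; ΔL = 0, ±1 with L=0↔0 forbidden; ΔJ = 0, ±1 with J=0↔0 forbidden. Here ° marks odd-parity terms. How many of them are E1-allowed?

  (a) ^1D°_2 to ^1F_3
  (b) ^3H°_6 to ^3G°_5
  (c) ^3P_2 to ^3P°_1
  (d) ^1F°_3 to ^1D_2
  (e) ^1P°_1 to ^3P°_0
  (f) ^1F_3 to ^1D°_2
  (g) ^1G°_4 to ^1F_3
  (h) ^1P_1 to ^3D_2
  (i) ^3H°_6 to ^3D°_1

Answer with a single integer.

(a) allowed
(b) forbidden (parity fails)
(c) allowed
(d) allowed
(e) forbidden (parity, ΔS fail)
(f) allowed
(g) allowed
(h) forbidden (parity, ΔS fail)
(i) forbidden (parity, ΔL, ΔJ fail)
Total allowed: 5 of 9.

5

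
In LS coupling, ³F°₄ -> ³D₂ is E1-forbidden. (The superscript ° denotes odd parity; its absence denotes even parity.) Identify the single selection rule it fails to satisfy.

the ΔJ = 0, ±1 rule

Initial level: S=1, L=3, J=4, parity odd. Final level: S=1, L=2, J=2, parity even.
Parity must change: odd → even — passes.
ΔS = 0: S: 1 → 1 — passes.
ΔL = 0, ±1 (not L=0↔0): L: 3 → 2, ΔL = -1 — passes.
ΔJ = 0, ±1 (not J=0↔0): J: 4 → 2, ΔJ = -2 — fails.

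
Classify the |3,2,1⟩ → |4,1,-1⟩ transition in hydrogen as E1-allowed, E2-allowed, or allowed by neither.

neither

Δl = 1 − 2 = -1; l_i + l_f = 3.
Δm_l = -2.
E1 (Δl = ±1, |Δm_l| ≤ 1): not satisfied.
E2 (Δl = 0,±2, l_i+l_f ≥ 2, |Δm_l| ≤ 2): not satisfied.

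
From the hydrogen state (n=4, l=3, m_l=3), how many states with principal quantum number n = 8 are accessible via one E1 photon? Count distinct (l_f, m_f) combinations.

4

E1 requires Δl = ±1, so l_f ∈ {2, 4}; with 0 ≤ l_f ≤ n_f−1 = 7, the allowed l_f values are {2, 4}.
For l_f = 2: m_f ∈ {m_i−1, m_i, m_i+1} ∩ [−2, 2] = {2} → 1 state.
For l_f = 4: m_f ∈ {m_i−1, m_i, m_i+1} ∩ [−4, 4] = {2, 3, 4} → 3 states.
Total: 4.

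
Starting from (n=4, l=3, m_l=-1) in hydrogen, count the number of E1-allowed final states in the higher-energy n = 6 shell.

E1 requires Δl = ±1, so l_f ∈ {2, 4}; with 0 ≤ l_f ≤ n_f−1 = 5, the allowed l_f values are {2, 4}.
For l_f = 2: m_f ∈ {m_i−1, m_i, m_i+1} ∩ [−2, 2] = {-2, -1, 0} → 3 states.
For l_f = 4: m_f ∈ {m_i−1, m_i, m_i+1} ∩ [−4, 4] = {-2, -1, 0} → 3 states.
Total: 6.

6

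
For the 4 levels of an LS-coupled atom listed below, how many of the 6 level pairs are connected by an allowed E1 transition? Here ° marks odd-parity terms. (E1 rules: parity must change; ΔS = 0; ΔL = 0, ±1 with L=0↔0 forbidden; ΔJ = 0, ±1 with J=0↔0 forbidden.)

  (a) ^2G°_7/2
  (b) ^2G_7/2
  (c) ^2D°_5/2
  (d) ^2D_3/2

(a)–(b): allowed.
(a)–(c): forbidden (parity, ΔL).
(a)–(d): forbidden (ΔL, ΔJ).
(b)–(c): forbidden (ΔL).
(b)–(d): forbidden (parity, ΔL, ΔJ).
(c)–(d): allowed.
Allowed pairs: 2 of 6.

2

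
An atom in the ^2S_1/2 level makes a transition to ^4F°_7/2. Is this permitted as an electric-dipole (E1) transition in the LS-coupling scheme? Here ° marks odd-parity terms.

Parity must change: even → odd — satisfied.
ΔS = 0: S: 1/2 → 3/2 — violated.
ΔL = 0, ±1 (not L=0↔0): L: 0 → 3, ΔL = +3 — violated.
ΔJ = 0, ±1 (not J=0↔0): J: 1/2 → 7/2, ΔJ = +3 — violated.
Rule(s) violated: ΔS, ΔL, ΔJ.

forbidden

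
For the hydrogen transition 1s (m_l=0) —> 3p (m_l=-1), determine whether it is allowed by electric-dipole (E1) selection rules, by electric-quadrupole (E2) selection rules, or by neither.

E1

Δl = 1 − 0 = +1; l_i + l_f = 1.
Δm_l = -1.
E1 (Δl = ±1, |Δm_l| ≤ 1): satisfied.
E2 (Δl = 0,±2, l_i+l_f ≥ 2, |Δm_l| ≤ 2): not satisfied.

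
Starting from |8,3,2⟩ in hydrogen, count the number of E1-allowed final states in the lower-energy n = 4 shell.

E1 requires Δl = ±1, so l_f ∈ {2, 4}; with 0 ≤ l_f ≤ n_f−1 = 3, the allowed l_f values are {2}.
For l_f = 2: m_f ∈ {m_i−1, m_i, m_i+1} ∩ [−2, 2] = {1, 2} → 2 states.
Total: 2.

2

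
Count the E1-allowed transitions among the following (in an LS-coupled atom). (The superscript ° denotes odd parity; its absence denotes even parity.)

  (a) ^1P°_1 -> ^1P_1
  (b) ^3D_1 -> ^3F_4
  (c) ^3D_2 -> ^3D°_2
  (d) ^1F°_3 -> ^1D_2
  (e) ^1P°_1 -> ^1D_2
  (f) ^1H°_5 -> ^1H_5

5

(a) allowed
(b) forbidden (parity, ΔJ fail)
(c) allowed
(d) allowed
(e) allowed
(f) allowed
Total allowed: 5 of 6.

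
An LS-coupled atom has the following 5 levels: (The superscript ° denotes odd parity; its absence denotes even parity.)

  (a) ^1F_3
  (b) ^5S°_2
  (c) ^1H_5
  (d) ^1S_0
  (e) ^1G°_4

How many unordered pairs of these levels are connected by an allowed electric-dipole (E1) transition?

(a)–(b): forbidden (ΔS, ΔL).
(a)–(c): forbidden (parity, ΔL, ΔJ).
(a)–(d): forbidden (parity, ΔL, ΔJ).
(a)–(e): allowed.
(b)–(c): forbidden (ΔS, ΔL, ΔJ).
(b)–(d): forbidden (ΔS, ΔL, ΔJ).
(b)–(e): forbidden (parity, ΔS, ΔL, ΔJ).
(c)–(d): forbidden (parity, ΔL, ΔJ).
(c)–(e): allowed.
(d)–(e): forbidden (ΔL, ΔJ).
Allowed pairs: 2 of 10.

2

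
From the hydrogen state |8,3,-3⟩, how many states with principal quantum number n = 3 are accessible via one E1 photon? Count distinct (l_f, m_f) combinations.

E1 requires Δl = ±1, so l_f ∈ {2, 4}; with 0 ≤ l_f ≤ n_f−1 = 2, the allowed l_f values are {2}.
For l_f = 2: m_f ∈ {m_i−1, m_i, m_i+1} ∩ [−2, 2] = {-2} → 1 state.
Total: 1.

1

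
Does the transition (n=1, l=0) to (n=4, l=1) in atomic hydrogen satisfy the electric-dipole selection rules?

allowed

Initial l = 0, final l = 1, so Δl = +1. E1 requires Δl = ±1: satisfied.
All E1 selection rules are satisfied.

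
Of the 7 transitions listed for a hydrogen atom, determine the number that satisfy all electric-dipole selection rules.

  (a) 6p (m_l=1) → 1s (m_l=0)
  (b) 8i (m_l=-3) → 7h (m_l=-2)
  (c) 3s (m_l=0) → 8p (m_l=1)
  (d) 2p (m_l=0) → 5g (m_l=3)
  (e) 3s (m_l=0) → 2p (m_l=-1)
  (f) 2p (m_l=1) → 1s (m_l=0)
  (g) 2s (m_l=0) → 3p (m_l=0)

6

(a) allowed
(b) allowed
(c) allowed
(d) forbidden — Δl = +3 (E1 requires Δl = ±1); Δm_l = +3 (E1 requires Δm_l = 0, ±1)
(e) allowed
(f) allowed
(g) allowed
Total allowed: 6 of 7.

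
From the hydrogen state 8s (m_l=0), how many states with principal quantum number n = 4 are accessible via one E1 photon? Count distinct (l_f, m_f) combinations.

3

E1 requires Δl = ±1, so l_f ∈ {-1, 1}; with 0 ≤ l_f ≤ n_f−1 = 3, the allowed l_f values are {1}.
For l_f = 1: m_f ∈ {m_i−1, m_i, m_i+1} ∩ [−1, 1] = {-1, 0, 1} → 3 states.
Total: 3.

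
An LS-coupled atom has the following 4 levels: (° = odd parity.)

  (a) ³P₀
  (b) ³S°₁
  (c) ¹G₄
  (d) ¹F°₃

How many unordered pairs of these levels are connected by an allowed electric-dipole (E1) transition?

(a)–(b): allowed.
(a)–(c): forbidden (parity, ΔS, ΔL, ΔJ).
(a)–(d): forbidden (ΔS, ΔL, ΔJ).
(b)–(c): forbidden (ΔS, ΔL, ΔJ).
(b)–(d): forbidden (parity, ΔS, ΔL, ΔJ).
(c)–(d): allowed.
Allowed pairs: 2 of 6.

2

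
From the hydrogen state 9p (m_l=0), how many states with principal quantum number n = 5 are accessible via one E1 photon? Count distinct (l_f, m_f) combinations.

E1 requires Δl = ±1, so l_f ∈ {0, 2}; with 0 ≤ l_f ≤ n_f−1 = 4, the allowed l_f values are {0, 2}.
For l_f = 0: m_f ∈ {m_i−1, m_i, m_i+1} ∩ [−0, 0] = {0} → 1 state.
For l_f = 2: m_f ∈ {m_i−1, m_i, m_i+1} ∩ [−2, 2] = {-1, 0, 1} → 3 states.
Total: 4.

4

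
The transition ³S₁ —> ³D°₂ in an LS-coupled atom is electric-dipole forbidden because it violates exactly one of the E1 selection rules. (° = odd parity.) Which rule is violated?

Reading off the term symbols: S 1→1, L 0→2, J 1→2, parity even→odd.
Parity must change: even → odd — passes.
ΔS = 0: S: 1 → 1 — passes.
ΔL = 0, ±1 (not L=0↔0): L: 0 → 2, ΔL = +2 — fails.
ΔJ = 0, ±1 (not J=0↔0): J: 1 → 2, ΔJ = +1 — passes.

the ΔL = 0, ±1 rule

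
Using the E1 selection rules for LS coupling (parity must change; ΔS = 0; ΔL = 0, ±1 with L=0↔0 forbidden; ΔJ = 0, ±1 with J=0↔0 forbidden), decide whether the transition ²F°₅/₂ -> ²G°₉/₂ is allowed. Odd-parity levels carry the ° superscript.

Parity must change: odd → odd — ✗.
ΔS = 0: S: 1/2 → 1/2 — ✓.
ΔL = 0, ±1 (not L=0↔0): L: 3 → 4, ΔL = +1 — ✓.
ΔJ = 0, ±1 (not J=0↔0): J: 5/2 → 9/2, ΔJ = +2 — ✗.
Rule(s) violated: parity, ΔJ.

forbidden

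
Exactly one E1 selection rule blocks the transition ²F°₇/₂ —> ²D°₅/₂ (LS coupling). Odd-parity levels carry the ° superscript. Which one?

Reading off the term symbols: S 1/2→1/2, L 3→2, J 7/2→5/2, parity odd→odd.
Parity must change: odd → odd — violated.
ΔS = 0: S: 1/2 → 1/2 — satisfied.
ΔL = 0, ±1 (not L=0↔0): L: 3 → 2, ΔL = -1 — satisfied.
ΔJ = 0, ±1 (not J=0↔0): J: 7/2 → 5/2, ΔJ = -1 — satisfied.

parity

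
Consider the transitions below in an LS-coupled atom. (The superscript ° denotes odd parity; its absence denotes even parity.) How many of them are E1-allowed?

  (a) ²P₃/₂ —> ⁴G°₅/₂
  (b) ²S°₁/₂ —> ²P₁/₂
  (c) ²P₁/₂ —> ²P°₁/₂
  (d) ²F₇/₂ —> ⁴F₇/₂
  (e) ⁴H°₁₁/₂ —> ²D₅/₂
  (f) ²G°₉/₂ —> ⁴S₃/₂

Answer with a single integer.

2

(a) forbidden (ΔS, ΔL fail)
(b) allowed
(c) allowed
(d) forbidden (parity, ΔS fail)
(e) forbidden (ΔS, ΔL, ΔJ fail)
(f) forbidden (ΔS, ΔL, ΔJ fail)
Total allowed: 2 of 6.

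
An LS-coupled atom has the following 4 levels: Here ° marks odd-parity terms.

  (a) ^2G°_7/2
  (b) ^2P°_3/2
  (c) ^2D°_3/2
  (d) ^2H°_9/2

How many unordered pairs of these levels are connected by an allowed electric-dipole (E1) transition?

0

(a)–(b): forbidden (parity, ΔL, ΔJ).
(a)–(c): forbidden (parity, ΔL, ΔJ).
(a)–(d): forbidden (parity).
(b)–(c): forbidden (parity).
(b)–(d): forbidden (parity, ΔL, ΔJ).
(c)–(d): forbidden (parity, ΔL, ΔJ).
Allowed pairs: 0 of 6.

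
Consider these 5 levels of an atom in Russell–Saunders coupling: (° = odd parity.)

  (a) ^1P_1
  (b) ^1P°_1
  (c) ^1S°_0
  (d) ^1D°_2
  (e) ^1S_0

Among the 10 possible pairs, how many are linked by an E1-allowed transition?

4

(a)–(b): allowed.
(a)–(c): allowed.
(a)–(d): allowed.
(a)–(e): forbidden (parity).
(b)–(c): forbidden (parity).
(b)–(d): forbidden (parity).
(b)–(e): allowed.
(c)–(d): forbidden (parity, ΔL, ΔJ).
(c)–(e): forbidden (ΔL, ΔJ).
(d)–(e): forbidden (ΔL, ΔJ).
Allowed pairs: 4 of 10.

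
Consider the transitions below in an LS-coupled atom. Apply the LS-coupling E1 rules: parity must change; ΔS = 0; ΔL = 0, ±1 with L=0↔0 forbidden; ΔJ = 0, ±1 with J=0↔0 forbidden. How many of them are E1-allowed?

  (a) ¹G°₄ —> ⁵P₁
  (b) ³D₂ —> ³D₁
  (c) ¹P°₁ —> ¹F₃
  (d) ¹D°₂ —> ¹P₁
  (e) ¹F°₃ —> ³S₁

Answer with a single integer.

(a) forbidden (ΔS, ΔL, ΔJ fail)
(b) forbidden (parity fails)
(c) forbidden (ΔL, ΔJ fail)
(d) allowed
(e) forbidden (ΔS, ΔL, ΔJ fail)
Total allowed: 1 of 5.

1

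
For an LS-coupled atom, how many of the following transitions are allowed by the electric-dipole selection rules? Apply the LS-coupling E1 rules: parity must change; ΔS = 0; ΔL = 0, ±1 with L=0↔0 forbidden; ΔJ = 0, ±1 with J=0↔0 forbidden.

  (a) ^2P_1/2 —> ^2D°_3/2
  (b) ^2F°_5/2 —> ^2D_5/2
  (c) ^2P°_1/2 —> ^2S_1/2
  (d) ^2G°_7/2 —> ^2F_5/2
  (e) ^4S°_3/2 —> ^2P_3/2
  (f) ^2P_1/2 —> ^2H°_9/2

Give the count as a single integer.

4

(a) allowed
(b) allowed
(c) allowed
(d) allowed
(e) forbidden (ΔS fails)
(f) forbidden (ΔL, ΔJ fail)
Total allowed: 4 of 6.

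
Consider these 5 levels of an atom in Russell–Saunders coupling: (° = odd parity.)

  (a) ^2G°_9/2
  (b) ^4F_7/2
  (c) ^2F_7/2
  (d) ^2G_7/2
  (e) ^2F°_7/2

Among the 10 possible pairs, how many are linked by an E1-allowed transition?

(a)–(b): forbidden (ΔS).
(a)–(c): allowed.
(a)–(d): allowed.
(a)–(e): forbidden (parity).
(b)–(c): forbidden (parity, ΔS).
(b)–(d): forbidden (parity, ΔS).
(b)–(e): forbidden (ΔS).
(c)–(d): forbidden (parity).
(c)–(e): allowed.
(d)–(e): allowed.
Allowed pairs: 4 of 10.

4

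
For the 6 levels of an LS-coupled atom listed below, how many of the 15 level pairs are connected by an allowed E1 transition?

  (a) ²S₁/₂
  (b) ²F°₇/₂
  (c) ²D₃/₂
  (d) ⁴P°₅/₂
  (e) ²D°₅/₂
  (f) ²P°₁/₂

(a)–(b): forbidden (ΔL, ΔJ).
(a)–(c): forbidden (parity, ΔL).
(a)–(d): forbidden (ΔS, ΔJ).
(a)–(e): forbidden (ΔL, ΔJ).
(a)–(f): allowed.
(b)–(c): forbidden (ΔJ).
(b)–(d): forbidden (parity, ΔS, ΔL).
(b)–(e): forbidden (parity).
(b)–(f): forbidden (parity, ΔL, ΔJ).
(c)–(d): forbidden (ΔS).
(c)–(e): allowed.
(c)–(f): allowed.
(d)–(e): forbidden (parity, ΔS).
(d)–(f): forbidden (parity, ΔS, ΔJ).
(e)–(f): forbidden (parity, ΔJ).
Allowed pairs: 3 of 15.

3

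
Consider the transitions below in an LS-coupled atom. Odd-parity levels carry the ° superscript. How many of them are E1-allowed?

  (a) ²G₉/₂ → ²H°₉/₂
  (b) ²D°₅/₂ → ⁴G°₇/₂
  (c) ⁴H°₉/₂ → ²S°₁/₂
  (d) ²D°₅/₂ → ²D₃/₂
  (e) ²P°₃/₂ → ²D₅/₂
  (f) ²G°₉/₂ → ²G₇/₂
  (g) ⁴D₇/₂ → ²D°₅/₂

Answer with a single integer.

(a) allowed
(b) forbidden (parity, ΔS, ΔL fail)
(c) forbidden (parity, ΔS, ΔL, ΔJ fail)
(d) allowed
(e) allowed
(f) allowed
(g) forbidden (ΔS fails)
Total allowed: 4 of 7.

4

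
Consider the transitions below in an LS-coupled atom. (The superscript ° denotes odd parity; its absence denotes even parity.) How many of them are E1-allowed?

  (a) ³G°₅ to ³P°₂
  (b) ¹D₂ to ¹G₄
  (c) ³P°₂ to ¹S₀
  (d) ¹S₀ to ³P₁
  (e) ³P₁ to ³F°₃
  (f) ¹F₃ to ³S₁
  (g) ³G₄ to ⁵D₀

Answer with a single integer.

(a) forbidden (parity, ΔL, ΔJ fail)
(b) forbidden (parity, ΔL, ΔJ fail)
(c) forbidden (ΔS, ΔJ fail)
(d) forbidden (parity, ΔS fail)
(e) forbidden (ΔL, ΔJ fail)
(f) forbidden (parity, ΔS, ΔL, ΔJ fail)
(g) forbidden (parity, ΔS, ΔL, ΔJ fail)
Total allowed: 0 of 7.

0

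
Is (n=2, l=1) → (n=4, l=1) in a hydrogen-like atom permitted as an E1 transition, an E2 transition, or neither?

E2

Δl = 1 − 1 = +0; l_i + l_f = 2.
E1 (Δl = ±1): not satisfied.
E2 (Δl = 0,±2, l_i+l_f ≥ 2): satisfied.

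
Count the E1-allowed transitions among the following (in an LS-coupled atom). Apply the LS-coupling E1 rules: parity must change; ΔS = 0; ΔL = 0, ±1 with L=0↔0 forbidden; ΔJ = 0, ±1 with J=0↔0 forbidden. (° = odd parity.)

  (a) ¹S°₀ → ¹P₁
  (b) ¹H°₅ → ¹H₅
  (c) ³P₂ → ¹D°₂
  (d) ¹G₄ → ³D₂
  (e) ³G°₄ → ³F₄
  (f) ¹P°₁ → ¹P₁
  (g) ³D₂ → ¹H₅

(a) allowed
(b) allowed
(c) forbidden (ΔS fails)
(d) forbidden (parity, ΔS, ΔL, ΔJ fail)
(e) allowed
(f) allowed
(g) forbidden (parity, ΔS, ΔL, ΔJ fail)
Total allowed: 4 of 7.

4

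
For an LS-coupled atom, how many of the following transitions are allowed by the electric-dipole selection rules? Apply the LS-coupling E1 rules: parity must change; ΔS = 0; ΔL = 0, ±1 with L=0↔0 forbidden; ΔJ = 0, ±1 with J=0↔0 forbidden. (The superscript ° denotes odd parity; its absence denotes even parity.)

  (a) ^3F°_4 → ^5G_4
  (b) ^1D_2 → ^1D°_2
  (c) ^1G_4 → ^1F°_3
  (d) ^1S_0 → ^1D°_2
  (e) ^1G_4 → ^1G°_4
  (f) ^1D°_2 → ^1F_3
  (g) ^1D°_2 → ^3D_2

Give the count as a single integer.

4

(a) forbidden (ΔS fails)
(b) allowed
(c) allowed
(d) forbidden (ΔL, ΔJ fail)
(e) allowed
(f) allowed
(g) forbidden (ΔS fails)
Total allowed: 4 of 7.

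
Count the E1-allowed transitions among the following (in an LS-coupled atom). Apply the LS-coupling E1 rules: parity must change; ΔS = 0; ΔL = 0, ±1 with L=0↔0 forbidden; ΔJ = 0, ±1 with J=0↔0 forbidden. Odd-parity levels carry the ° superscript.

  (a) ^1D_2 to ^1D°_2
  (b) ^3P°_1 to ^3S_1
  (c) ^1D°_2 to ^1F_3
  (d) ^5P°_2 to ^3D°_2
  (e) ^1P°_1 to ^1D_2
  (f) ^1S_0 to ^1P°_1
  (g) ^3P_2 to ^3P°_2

6

(a) allowed
(b) allowed
(c) allowed
(d) forbidden (parity, ΔS fail)
(e) allowed
(f) allowed
(g) allowed
Total allowed: 6 of 7.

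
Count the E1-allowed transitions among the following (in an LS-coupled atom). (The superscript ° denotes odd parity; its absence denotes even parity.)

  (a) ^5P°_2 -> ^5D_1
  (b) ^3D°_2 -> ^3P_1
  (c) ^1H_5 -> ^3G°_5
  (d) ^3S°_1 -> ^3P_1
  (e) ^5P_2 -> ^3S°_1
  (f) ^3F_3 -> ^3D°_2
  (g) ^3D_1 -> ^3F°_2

5

(a) allowed
(b) allowed
(c) forbidden (ΔS fails)
(d) allowed
(e) forbidden (ΔS fails)
(f) allowed
(g) allowed
Total allowed: 5 of 7.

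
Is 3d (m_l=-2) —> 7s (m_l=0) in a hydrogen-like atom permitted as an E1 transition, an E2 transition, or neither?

E2

Δl = 0 − 2 = -2; l_i + l_f = 2.
Δm_l = +2.
E1 (Δl = ±1, |Δm_l| ≤ 1): not satisfied.
E2 (Δl = 0,±2, l_i+l_f ≥ 2, |Δm_l| ≤ 2): satisfied.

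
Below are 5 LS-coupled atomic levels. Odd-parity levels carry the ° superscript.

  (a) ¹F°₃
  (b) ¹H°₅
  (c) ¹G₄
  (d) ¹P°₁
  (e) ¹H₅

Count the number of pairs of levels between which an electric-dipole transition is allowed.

3

(a)–(b): forbidden (parity, ΔL, ΔJ).
(a)–(c): allowed.
(a)–(d): forbidden (parity, ΔL, ΔJ).
(a)–(e): forbidden (ΔL, ΔJ).
(b)–(c): allowed.
(b)–(d): forbidden (parity, ΔL, ΔJ).
(b)–(e): allowed.
(c)–(d): forbidden (ΔL, ΔJ).
(c)–(e): forbidden (parity).
(d)–(e): forbidden (ΔL, ΔJ).
Allowed pairs: 3 of 10.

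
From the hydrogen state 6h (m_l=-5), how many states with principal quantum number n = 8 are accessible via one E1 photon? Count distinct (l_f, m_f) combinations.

4

E1 requires Δl = ±1, so l_f ∈ {4, 6}; with 0 ≤ l_f ≤ n_f−1 = 7, the allowed l_f values are {4, 6}.
For l_f = 4: m_f ∈ {m_i−1, m_i, m_i+1} ∩ [−4, 4] = {-4} → 1 state.
For l_f = 6: m_f ∈ {m_i−1, m_i, m_i+1} ∩ [−6, 6] = {-6, -5, -4} → 3 states.
Total: 4.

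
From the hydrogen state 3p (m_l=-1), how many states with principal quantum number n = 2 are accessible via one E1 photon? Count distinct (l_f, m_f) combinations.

1

E1 requires Δl = ±1, so l_f ∈ {0, 2}; with 0 ≤ l_f ≤ n_f−1 = 1, the allowed l_f values are {0}.
For l_f = 0: m_f ∈ {m_i−1, m_i, m_i+1} ∩ [−0, 0] = {0} → 1 state.
Total: 1.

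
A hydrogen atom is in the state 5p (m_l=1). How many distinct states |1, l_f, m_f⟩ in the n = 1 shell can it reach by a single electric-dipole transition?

1

E1 requires Δl = ±1, so l_f ∈ {0, 2}; with 0 ≤ l_f ≤ n_f−1 = 0, the allowed l_f values are {0}.
For l_f = 0: m_f ∈ {m_i−1, m_i, m_i+1} ∩ [−0, 0] = {0} → 1 state.
Total: 1.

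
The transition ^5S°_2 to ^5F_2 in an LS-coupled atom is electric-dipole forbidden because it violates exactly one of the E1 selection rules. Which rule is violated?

ΔS = 0: S: 2 → 2 — ok.
ΔJ = 0, ±1 (not J=0↔0): J: 2 → 2, ΔJ = +0 — ok.
Parity must change: odd → even — ok.
ΔL = 0, ±1 (not L=0↔0): L: 0 → 3, ΔL = +3 — fails.

the ΔL = 0, ±1 rule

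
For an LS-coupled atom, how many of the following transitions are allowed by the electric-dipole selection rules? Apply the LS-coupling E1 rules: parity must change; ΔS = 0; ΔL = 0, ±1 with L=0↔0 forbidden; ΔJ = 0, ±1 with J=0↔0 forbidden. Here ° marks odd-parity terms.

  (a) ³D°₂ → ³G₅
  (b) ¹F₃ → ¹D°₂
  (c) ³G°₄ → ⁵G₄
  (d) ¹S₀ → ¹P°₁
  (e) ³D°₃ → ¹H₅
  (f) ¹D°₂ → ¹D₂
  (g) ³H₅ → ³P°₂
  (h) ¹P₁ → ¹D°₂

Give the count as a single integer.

(a) forbidden (ΔL, ΔJ fail)
(b) allowed
(c) forbidden (ΔS fails)
(d) allowed
(e) forbidden (ΔS, ΔL, ΔJ fail)
(f) allowed
(g) forbidden (ΔL, ΔJ fail)
(h) allowed
Total allowed: 4 of 8.

4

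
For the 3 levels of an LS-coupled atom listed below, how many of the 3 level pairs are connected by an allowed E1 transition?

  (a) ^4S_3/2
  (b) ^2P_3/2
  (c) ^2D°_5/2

1

(a)–(b): forbidden (parity, ΔS).
(a)–(c): forbidden (ΔS, ΔL).
(b)–(c): allowed.
Allowed pairs: 1 of 3.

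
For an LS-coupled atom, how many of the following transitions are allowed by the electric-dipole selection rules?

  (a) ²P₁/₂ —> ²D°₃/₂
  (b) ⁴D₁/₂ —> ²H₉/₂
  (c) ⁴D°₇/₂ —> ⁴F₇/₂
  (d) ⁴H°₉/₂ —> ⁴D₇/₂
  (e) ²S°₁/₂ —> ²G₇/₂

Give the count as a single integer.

(a) allowed
(b) forbidden (parity, ΔS, ΔL, ΔJ fail)
(c) allowed
(d) forbidden (ΔL fails)
(e) forbidden (ΔL, ΔJ fail)
Total allowed: 2 of 5.

2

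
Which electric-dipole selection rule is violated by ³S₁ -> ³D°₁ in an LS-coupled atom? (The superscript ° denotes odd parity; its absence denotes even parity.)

the ΔL = 0, ±1 rule

Reading off the term symbols: S 1→1, L 0→2, J 1→1, parity even→odd.
Parity must change: even → odd — ok.
ΔL = 0, ±1 (not L=0↔0): L: 0 → 2, ΔL = +2 — fails.
ΔJ = 0, ±1 (not J=0↔0): J: 1 → 1, ΔJ = +0 — ok.
ΔS = 0: S: 1 → 1 — ok.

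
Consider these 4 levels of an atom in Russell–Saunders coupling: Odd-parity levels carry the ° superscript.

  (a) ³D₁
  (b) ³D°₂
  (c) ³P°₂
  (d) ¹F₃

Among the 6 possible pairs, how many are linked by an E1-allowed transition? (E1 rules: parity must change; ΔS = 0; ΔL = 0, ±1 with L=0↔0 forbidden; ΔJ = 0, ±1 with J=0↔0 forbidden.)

2

(a)–(b): allowed.
(a)–(c): allowed.
(a)–(d): forbidden (parity, ΔS, ΔJ).
(b)–(c): forbidden (parity).
(b)–(d): forbidden (ΔS).
(c)–(d): forbidden (ΔS, ΔL).
Allowed pairs: 2 of 6.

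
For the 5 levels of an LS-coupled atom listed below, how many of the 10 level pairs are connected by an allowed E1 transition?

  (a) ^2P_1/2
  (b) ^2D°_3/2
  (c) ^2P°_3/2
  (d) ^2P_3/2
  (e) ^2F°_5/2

4

(a)–(b): allowed.
(a)–(c): allowed.
(a)–(d): forbidden (parity).
(a)–(e): forbidden (ΔL, ΔJ).
(b)–(c): forbidden (parity).
(b)–(d): allowed.
(b)–(e): forbidden (parity).
(c)–(d): allowed.
(c)–(e): forbidden (parity, ΔL).
(d)–(e): forbidden (ΔL).
Allowed pairs: 4 of 10.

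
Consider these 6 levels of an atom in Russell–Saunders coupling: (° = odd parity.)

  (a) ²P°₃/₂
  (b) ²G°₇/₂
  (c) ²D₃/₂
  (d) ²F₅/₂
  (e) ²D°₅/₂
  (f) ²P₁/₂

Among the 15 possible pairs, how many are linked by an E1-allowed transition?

5

(a)–(b): forbidden (parity, ΔL, ΔJ).
(a)–(c): allowed.
(a)–(d): forbidden (ΔL).
(a)–(e): forbidden (parity).
(a)–(f): allowed.
(b)–(c): forbidden (ΔL, ΔJ).
(b)–(d): allowed.
(b)–(e): forbidden (parity, ΔL).
(b)–(f): forbidden (ΔL, ΔJ).
(c)–(d): forbidden (parity).
(c)–(e): allowed.
(c)–(f): forbidden (parity).
(d)–(e): allowed.
(d)–(f): forbidden (parity, ΔL, ΔJ).
(e)–(f): forbidden (ΔJ).
Allowed pairs: 5 of 15.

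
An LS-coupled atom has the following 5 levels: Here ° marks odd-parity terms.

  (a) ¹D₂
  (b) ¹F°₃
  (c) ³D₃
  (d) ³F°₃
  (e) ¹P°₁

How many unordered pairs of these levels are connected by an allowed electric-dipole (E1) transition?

(a)–(b): allowed.
(a)–(c): forbidden (parity, ΔS).
(a)–(d): forbidden (ΔS).
(a)–(e): allowed.
(b)–(c): forbidden (ΔS).
(b)–(d): forbidden (parity, ΔS).
(b)–(e): forbidden (parity, ΔL, ΔJ).
(c)–(d): allowed.
(c)–(e): forbidden (ΔS, ΔJ).
(d)–(e): forbidden (parity, ΔS, ΔL, ΔJ).
Allowed pairs: 3 of 10.

3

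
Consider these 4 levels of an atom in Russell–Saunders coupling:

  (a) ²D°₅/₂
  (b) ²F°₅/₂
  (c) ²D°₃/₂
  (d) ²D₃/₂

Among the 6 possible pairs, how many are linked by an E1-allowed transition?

(a)–(b): forbidden (parity).
(a)–(c): forbidden (parity).
(a)–(d): allowed.
(b)–(c): forbidden (parity).
(b)–(d): allowed.
(c)–(d): allowed.
Allowed pairs: 3 of 6.

3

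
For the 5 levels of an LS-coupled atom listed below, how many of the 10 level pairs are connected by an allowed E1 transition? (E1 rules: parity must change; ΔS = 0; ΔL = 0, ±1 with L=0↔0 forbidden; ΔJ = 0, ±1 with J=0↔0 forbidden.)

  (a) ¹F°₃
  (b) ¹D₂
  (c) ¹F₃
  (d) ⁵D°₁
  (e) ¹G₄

(a)–(b): allowed.
(a)–(c): allowed.
(a)–(d): forbidden (parity, ΔS, ΔJ).
(a)–(e): allowed.
(b)–(c): forbidden (parity).
(b)–(d): forbidden (ΔS).
(b)–(e): forbidden (parity, ΔL, ΔJ).
(c)–(d): forbidden (ΔS, ΔJ).
(c)–(e): forbidden (parity).
(d)–(e): forbidden (ΔS, ΔL, ΔJ).
Allowed pairs: 3 of 10.

3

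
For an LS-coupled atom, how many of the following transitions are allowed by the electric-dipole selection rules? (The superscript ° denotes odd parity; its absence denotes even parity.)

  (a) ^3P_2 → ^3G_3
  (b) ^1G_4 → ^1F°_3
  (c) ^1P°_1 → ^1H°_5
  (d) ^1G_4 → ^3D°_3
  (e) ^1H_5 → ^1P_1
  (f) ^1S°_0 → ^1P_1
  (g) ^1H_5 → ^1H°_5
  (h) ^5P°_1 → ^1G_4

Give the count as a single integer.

3

(a) forbidden (parity, ΔL fail)
(b) allowed
(c) forbidden (parity, ΔL, ΔJ fail)
(d) forbidden (ΔS, ΔL fail)
(e) forbidden (parity, ΔL, ΔJ fail)
(f) allowed
(g) allowed
(h) forbidden (ΔS, ΔL, ΔJ fail)
Total allowed: 3 of 8.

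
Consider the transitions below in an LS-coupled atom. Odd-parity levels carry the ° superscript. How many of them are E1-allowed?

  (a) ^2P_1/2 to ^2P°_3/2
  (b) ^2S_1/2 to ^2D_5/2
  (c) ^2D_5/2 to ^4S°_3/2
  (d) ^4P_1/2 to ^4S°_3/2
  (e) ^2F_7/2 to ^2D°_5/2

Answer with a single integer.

(a) allowed
(b) forbidden (parity, ΔL, ΔJ fail)
(c) forbidden (ΔS, ΔL fail)
(d) allowed
(e) allowed
Total allowed: 3 of 5.

3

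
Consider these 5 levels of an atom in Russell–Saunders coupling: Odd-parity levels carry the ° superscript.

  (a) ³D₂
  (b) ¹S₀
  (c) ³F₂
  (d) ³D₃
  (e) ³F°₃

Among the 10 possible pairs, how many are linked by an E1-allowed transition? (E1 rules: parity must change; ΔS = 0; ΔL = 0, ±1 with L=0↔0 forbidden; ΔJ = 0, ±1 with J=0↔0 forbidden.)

3

(a)–(b): forbidden (parity, ΔS, ΔL, ΔJ).
(a)–(c): forbidden (parity).
(a)–(d): forbidden (parity).
(a)–(e): allowed.
(b)–(c): forbidden (parity, ΔS, ΔL, ΔJ).
(b)–(d): forbidden (parity, ΔS, ΔL, ΔJ).
(b)–(e): forbidden (ΔS, ΔL, ΔJ).
(c)–(d): forbidden (parity).
(c)–(e): allowed.
(d)–(e): allowed.
Allowed pairs: 3 of 10.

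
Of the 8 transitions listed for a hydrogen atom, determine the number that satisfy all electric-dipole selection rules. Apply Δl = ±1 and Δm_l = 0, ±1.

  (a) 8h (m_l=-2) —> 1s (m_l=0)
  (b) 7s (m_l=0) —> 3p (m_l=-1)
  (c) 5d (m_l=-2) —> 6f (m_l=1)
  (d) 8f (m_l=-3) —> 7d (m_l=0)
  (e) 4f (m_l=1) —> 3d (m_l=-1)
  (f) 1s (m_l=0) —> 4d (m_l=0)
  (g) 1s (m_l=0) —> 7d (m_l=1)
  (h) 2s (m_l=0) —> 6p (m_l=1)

2

(a) forbidden — Δl = -5 (E1 requires Δl = ±1); Δm_l = +2 (E1 requires Δm_l = 0, ±1)
(b) allowed
(c) forbidden — Δm_l = +3 (E1 requires Δm_l = 0, ±1)
(d) forbidden — Δm_l = +3 (E1 requires Δm_l = 0, ±1)
(e) forbidden — Δm_l = -2 (E1 requires Δm_l = 0, ±1)
(f) forbidden — Δl = +2 (E1 requires Δl = ±1)
(g) forbidden — Δl = +2 (E1 requires Δl = ±1)
(h) allowed
Total allowed: 2 of 8.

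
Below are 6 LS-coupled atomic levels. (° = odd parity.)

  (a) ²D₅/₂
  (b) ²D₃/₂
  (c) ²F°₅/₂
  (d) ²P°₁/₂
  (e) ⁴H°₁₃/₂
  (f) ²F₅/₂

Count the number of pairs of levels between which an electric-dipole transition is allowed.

(a)–(b): forbidden (parity).
(a)–(c): allowed.
(a)–(d): forbidden (ΔJ).
(a)–(e): forbidden (ΔS, ΔL, ΔJ).
(a)–(f): forbidden (parity).
(b)–(c): allowed.
(b)–(d): allowed.
(b)–(e): forbidden (ΔS, ΔL, ΔJ).
(b)–(f): forbidden (parity).
(c)–(d): forbidden (parity, ΔL, ΔJ).
(c)–(e): forbidden (parity, ΔS, ΔL, ΔJ).
(c)–(f): allowed.
(d)–(e): forbidden (parity, ΔS, ΔL, ΔJ).
(d)–(f): forbidden (ΔL, ΔJ).
(e)–(f): forbidden (ΔS, ΔL, ΔJ).
Allowed pairs: 4 of 15.

4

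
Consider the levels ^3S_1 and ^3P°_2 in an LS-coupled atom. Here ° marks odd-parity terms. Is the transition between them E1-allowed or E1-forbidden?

Initial level: S=1, L=0, J=1, parity even. Final level: S=1, L=1, J=2, parity odd.
Parity must change: even → odd — ok.
ΔS = 0: S: 1 → 1 — ok.
ΔL = 0, ±1 (not L=0↔0): L: 0 → 1, ΔL = +1 — ok.
ΔJ = 0, ±1 (not J=0↔0): J: 1 → 2, ΔJ = +1 — ok.
All four E1 rules are satisfied.

allowed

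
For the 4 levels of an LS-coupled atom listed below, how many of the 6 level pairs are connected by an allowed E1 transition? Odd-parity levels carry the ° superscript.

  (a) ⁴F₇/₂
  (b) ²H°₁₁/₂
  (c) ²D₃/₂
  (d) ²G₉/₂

(a)–(b): forbidden (ΔS, ΔL, ΔJ).
(a)–(c): forbidden (parity, ΔS, ΔJ).
(a)–(d): forbidden (parity, ΔS).
(b)–(c): forbidden (ΔL, ΔJ).
(b)–(d): allowed.
(c)–(d): forbidden (parity, ΔL, ΔJ).
Allowed pairs: 1 of 6.

1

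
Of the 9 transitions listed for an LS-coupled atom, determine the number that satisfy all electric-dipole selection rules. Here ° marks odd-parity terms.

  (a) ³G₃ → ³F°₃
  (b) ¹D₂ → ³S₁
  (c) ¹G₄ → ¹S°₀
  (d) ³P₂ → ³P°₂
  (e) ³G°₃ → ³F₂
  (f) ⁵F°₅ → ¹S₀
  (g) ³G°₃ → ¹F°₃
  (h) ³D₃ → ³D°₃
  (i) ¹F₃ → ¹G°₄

5

(a) allowed
(b) forbidden (parity, ΔS, ΔL fail)
(c) forbidden (ΔL, ΔJ fail)
(d) allowed
(e) allowed
(f) forbidden (ΔS, ΔL, ΔJ fail)
(g) forbidden (parity, ΔS fail)
(h) allowed
(i) allowed
Total allowed: 5 of 9.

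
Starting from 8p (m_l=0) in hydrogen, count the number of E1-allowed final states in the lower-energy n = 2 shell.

1

E1 requires Δl = ±1, so l_f ∈ {0, 2}; with 0 ≤ l_f ≤ n_f−1 = 1, the allowed l_f values are {0}.
For l_f = 0: m_f ∈ {m_i−1, m_i, m_i+1} ∩ [−0, 0] = {0} → 1 state.
Total: 1.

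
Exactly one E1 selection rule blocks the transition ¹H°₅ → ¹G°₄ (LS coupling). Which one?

Reading off the term symbols: S 0→0, L 5→4, J 5→4, parity odd→odd.
Parity must change: odd → odd — violated.
ΔS = 0: S: 0 → 0 — satisfied.
ΔL = 0, ±1 (not L=0↔0): L: 5 → 4, ΔL = -1 — satisfied.
ΔJ = 0, ±1 (not J=0↔0): J: 5 → 4, ΔJ = -1 — satisfied.

parity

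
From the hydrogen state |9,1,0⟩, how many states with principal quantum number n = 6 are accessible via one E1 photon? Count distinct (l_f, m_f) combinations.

E1 requires Δl = ±1, so l_f ∈ {0, 2}; with 0 ≤ l_f ≤ n_f−1 = 5, the allowed l_f values are {0, 2}.
For l_f = 0: m_f ∈ {m_i−1, m_i, m_i+1} ∩ [−0, 0] = {0} → 1 state.
For l_f = 2: m_f ∈ {m_i−1, m_i, m_i+1} ∩ [−2, 2] = {-1, 0, 1} → 3 states.
Total: 4.

4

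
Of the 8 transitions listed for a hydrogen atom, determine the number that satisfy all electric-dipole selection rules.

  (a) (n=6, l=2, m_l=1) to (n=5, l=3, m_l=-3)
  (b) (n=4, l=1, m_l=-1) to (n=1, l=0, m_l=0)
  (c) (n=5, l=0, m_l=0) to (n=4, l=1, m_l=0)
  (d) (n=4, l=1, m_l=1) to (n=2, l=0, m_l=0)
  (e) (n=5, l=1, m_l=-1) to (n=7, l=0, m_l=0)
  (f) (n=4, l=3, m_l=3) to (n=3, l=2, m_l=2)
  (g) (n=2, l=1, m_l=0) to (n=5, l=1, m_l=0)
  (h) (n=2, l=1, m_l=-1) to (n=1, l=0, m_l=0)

6

(a) forbidden — Δm_l = -4 (E1 requires Δm_l = 0, ±1)
(b) allowed
(c) allowed
(d) allowed
(e) allowed
(f) allowed
(g) forbidden — Δl = +0 (E1 requires Δl = ±1)
(h) allowed
Total allowed: 6 of 8.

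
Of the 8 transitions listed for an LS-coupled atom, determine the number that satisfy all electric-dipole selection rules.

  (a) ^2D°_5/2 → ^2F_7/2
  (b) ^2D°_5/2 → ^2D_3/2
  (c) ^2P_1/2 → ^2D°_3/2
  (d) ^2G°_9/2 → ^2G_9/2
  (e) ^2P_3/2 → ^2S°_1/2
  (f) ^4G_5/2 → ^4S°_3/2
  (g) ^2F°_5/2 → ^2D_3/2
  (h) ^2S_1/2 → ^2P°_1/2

(a) allowed
(b) allowed
(c) allowed
(d) allowed
(e) allowed
(f) forbidden (ΔL fails)
(g) allowed
(h) allowed
Total allowed: 7 of 8.

7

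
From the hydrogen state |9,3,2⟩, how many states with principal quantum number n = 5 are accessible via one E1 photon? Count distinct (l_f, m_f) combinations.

E1 requires Δl = ±1, so l_f ∈ {2, 4}; with 0 ≤ l_f ≤ n_f−1 = 4, the allowed l_f values are {2, 4}.
For l_f = 2: m_f ∈ {m_i−1, m_i, m_i+1} ∩ [−2, 2] = {1, 2} → 2 states.
For l_f = 4: m_f ∈ {m_i−1, m_i, m_i+1} ∩ [−4, 4] = {1, 2, 3} → 3 states.
Total: 5.

5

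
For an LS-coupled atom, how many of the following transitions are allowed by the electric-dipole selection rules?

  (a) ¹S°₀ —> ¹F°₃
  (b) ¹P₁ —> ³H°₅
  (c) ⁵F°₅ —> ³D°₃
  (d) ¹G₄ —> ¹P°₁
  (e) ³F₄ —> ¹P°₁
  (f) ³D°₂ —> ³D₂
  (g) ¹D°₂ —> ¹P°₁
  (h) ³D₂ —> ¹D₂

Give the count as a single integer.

(a) forbidden (parity, ΔL, ΔJ fail)
(b) forbidden (ΔS, ΔL, ΔJ fail)
(c) forbidden (parity, ΔS, ΔJ fail)
(d) forbidden (ΔL, ΔJ fail)
(e) forbidden (ΔS, ΔL, ΔJ fail)
(f) allowed
(g) forbidden (parity fails)
(h) forbidden (parity, ΔS fail)
Total allowed: 1 of 8.

1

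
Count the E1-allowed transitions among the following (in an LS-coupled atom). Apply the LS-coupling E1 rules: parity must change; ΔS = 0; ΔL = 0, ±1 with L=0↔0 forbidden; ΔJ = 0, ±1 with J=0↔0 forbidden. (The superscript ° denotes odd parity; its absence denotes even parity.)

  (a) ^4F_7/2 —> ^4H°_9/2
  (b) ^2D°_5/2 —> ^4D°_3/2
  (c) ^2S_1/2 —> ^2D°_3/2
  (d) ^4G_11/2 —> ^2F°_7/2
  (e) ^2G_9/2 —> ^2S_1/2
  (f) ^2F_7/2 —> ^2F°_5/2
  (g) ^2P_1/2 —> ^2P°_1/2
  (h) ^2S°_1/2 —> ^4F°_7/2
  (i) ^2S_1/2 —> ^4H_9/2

2

(a) forbidden (ΔL fails)
(b) forbidden (parity, ΔS fail)
(c) forbidden (ΔL fails)
(d) forbidden (ΔS, ΔJ fail)
(e) forbidden (parity, ΔL, ΔJ fail)
(f) allowed
(g) allowed
(h) forbidden (parity, ΔS, ΔL, ΔJ fail)
(i) forbidden (parity, ΔS, ΔL, ΔJ fail)
Total allowed: 2 of 9.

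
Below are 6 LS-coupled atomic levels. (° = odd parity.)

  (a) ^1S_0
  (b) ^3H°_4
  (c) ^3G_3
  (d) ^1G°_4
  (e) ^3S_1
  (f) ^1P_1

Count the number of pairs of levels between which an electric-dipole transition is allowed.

(a)–(b): forbidden (ΔS, ΔL, ΔJ).
(a)–(c): forbidden (parity, ΔS, ΔL, ΔJ).
(a)–(d): forbidden (ΔL, ΔJ).
(a)–(e): forbidden (parity, ΔS, ΔL).
(a)–(f): forbidden (parity).
(b)–(c): allowed.
(b)–(d): forbidden (parity, ΔS).
(b)–(e): forbidden (ΔL, ΔJ).
(b)–(f): forbidden (ΔS, ΔL, ΔJ).
(c)–(d): forbidden (ΔS).
(c)–(e): forbidden (parity, ΔL, ΔJ).
(c)–(f): forbidden (parity, ΔS, ΔL, ΔJ).
(d)–(e): forbidden (ΔS, ΔL, ΔJ).
(d)–(f): forbidden (ΔL, ΔJ).
(e)–(f): forbidden (parity, ΔS).
Allowed pairs: 1 of 15.

1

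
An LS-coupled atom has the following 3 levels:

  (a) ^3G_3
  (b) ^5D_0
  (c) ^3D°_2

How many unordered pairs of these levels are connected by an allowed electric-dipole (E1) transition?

(a)–(b): forbidden (parity, ΔS, ΔL, ΔJ).
(a)–(c): forbidden (ΔL).
(b)–(c): forbidden (ΔS, ΔJ).
Allowed pairs: 0 of 3.

0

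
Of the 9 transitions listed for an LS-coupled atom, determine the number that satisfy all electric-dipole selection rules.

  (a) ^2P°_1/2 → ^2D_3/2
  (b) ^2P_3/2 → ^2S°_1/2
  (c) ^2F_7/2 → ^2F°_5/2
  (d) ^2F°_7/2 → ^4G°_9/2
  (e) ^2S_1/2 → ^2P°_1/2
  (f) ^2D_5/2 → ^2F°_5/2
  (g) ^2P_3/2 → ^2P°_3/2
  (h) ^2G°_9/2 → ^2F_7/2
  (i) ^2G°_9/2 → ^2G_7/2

(a) allowed
(b) allowed
(c) allowed
(d) forbidden (parity, ΔS fail)
(e) allowed
(f) allowed
(g) allowed
(h) allowed
(i) allowed
Total allowed: 8 of 9.

8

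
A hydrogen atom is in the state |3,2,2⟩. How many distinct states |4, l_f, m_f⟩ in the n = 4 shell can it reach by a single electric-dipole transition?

4

E1 requires Δl = ±1, so l_f ∈ {1, 3}; with 0 ≤ l_f ≤ n_f−1 = 3, the allowed l_f values are {1, 3}.
For l_f = 1: m_f ∈ {m_i−1, m_i, m_i+1} ∩ [−1, 1] = {1} → 1 state.
For l_f = 3: m_f ∈ {m_i−1, m_i, m_i+1} ∩ [−3, 3] = {1, 2, 3} → 3 states.
Total: 4.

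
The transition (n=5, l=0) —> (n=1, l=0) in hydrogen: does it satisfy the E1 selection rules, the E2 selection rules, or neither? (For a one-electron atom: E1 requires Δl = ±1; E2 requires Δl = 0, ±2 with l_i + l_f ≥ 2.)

neither

Δl = 0 − 0 = +0; l_i + l_f = 0.
E1 (Δl = ±1): not satisfied.
E2 (Δl = 0,±2, l_i+l_f ≥ 2): not satisfied.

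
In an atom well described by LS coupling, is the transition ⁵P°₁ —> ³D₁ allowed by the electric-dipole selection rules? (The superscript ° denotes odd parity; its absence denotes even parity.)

ΔJ = 0, ±1 (not J=0↔0): J: 1 → 1, ΔJ = +0 — ✓.
ΔL = 0, ±1 (not L=0↔0): L: 1 → 2, ΔL = +1 — ✓.
ΔS = 0: S: 2 → 1 — ✗.
Parity must change: odd → even — ✓.
Rule(s) violated: ΔS.

forbidden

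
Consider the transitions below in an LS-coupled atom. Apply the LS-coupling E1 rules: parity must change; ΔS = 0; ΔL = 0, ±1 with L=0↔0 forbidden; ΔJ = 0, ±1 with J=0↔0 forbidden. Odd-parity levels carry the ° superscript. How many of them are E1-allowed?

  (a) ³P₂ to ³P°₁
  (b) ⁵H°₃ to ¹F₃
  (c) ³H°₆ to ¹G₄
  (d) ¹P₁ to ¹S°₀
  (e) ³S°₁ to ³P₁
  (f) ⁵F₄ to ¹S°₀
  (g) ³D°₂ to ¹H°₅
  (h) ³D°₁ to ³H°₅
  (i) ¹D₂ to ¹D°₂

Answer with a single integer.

4

(a) allowed
(b) forbidden (ΔS, ΔL fail)
(c) forbidden (ΔS, ΔJ fail)
(d) allowed
(e) allowed
(f) forbidden (ΔS, ΔL, ΔJ fail)
(g) forbidden (parity, ΔS, ΔL, ΔJ fail)
(h) forbidden (parity, ΔL, ΔJ fail)
(i) allowed
Total allowed: 4 of 9.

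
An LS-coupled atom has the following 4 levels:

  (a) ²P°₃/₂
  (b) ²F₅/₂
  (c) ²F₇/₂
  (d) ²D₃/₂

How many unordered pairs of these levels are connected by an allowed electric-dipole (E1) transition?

(a)–(b): forbidden (ΔL).
(a)–(c): forbidden (ΔL, ΔJ).
(a)–(d): allowed.
(b)–(c): forbidden (parity).
(b)–(d): forbidden (parity).
(c)–(d): forbidden (parity, ΔJ).
Allowed pairs: 1 of 6.

1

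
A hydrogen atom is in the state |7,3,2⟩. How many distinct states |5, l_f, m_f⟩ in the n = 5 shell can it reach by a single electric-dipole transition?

E1 requires Δl = ±1, so l_f ∈ {2, 4}; with 0 ≤ l_f ≤ n_f−1 = 4, the allowed l_f values are {2, 4}.
For l_f = 2: m_f ∈ {m_i−1, m_i, m_i+1} ∩ [−2, 2] = {1, 2} → 2 states.
For l_f = 4: m_f ∈ {m_i−1, m_i, m_i+1} ∩ [−4, 4] = {1, 2, 3} → 3 states.
Total: 5.

5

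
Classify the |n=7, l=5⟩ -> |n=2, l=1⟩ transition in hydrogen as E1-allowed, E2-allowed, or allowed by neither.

Δl = 1 − 5 = -4; l_i + l_f = 6.
E1 (Δl = ±1): not satisfied.
E2 (Δl = 0,±2, l_i+l_f ≥ 2): not satisfied.

neither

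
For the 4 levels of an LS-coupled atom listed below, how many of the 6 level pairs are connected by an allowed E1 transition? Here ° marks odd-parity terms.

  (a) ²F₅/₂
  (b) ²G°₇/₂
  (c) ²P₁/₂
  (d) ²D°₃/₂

(a)–(b): allowed.
(a)–(c): forbidden (parity, ΔL, ΔJ).
(a)–(d): allowed.
(b)–(c): forbidden (ΔL, ΔJ).
(b)–(d): forbidden (parity, ΔL, ΔJ).
(c)–(d): allowed.
Allowed pairs: 3 of 6.

3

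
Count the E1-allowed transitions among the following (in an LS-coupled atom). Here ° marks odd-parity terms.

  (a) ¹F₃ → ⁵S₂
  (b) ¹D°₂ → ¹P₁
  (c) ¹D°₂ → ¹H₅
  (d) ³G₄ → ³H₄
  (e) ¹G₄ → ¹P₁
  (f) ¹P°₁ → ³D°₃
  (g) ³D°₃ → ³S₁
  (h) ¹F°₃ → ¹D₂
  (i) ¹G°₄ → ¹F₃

3

(a) forbidden (parity, ΔS, ΔL fail)
(b) allowed
(c) forbidden (ΔL, ΔJ fail)
(d) forbidden (parity fails)
(e) forbidden (parity, ΔL, ΔJ fail)
(f) forbidden (parity, ΔS, ΔJ fail)
(g) forbidden (ΔL, ΔJ fail)
(h) allowed
(i) allowed
Total allowed: 3 of 9.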